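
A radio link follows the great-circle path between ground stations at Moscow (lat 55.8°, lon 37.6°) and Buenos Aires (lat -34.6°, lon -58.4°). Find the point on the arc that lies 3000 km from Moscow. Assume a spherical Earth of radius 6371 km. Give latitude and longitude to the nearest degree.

Write both endpoints as unit vectors p₁, p₂ with components (cos φ cos λ, cos φ sin λ, sin φ).
The central angle between the endpoints is δ = arccos(p₁·p₂) ≈ 2.115 rad (121.2°). The total great-circle distance is δ·R ≈ 2.115 × 6371 ≈ 13477 km, so the target fraction is f = 3000/13477 ≈ 0.223.
Interpolate at f ≈ 0.223 with slerp weights a = sin((1−f)δ)/sin δ ≈ 1.166, b = sin(fδ)/sin δ ≈ 0.530.
p = a·p₁ + b·p₂ ≈ (0.748, 0.028, 0.663); φ = arcsin(p_z) ≈ 41.54°, λ = atan2(p_y, p_x) ≈ 2.14°.

≈ lat 42°, lon 2°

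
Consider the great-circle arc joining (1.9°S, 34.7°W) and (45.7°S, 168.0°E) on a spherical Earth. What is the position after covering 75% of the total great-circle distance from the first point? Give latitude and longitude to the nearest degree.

≈ (68°S, 147°W)

Convert each endpoint to a unit vector on the sphere (x = cos φ cos λ, y = cos φ sin λ, z = sin φ).
The central angle between the endpoints is δ = arccos(p₁·p₂) ≈ 2.240 rad (128.3°).
Interpolate at f = 0.75 with slerp weights a = sin((1−f)δ)/sin δ ≈ 0.677, b = sin(fδ)/sin δ ≈ 1.267.
p = a·p₁ + b·p₂ ≈ (-0.309, -0.201, -0.929); φ = arcsin(p_z) ≈ -68.34°, λ = atan2(p_y, p_x) ≈ -146.95°.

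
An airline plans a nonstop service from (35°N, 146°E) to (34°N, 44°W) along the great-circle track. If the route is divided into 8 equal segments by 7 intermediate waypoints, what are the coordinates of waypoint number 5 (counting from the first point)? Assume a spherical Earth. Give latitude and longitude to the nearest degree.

≈ (74°N, 65°W)

Write both endpoints as unit vectors p₁, p₂ with components (cos φ cos λ, cos φ sin λ, sin φ).
The central angle between the endpoints is δ = arccos(p₁·p₂) ≈ 1.926 rad (110.4°).
Interpolate at f = 5/8 with slerp weights a = sin((1−f)δ)/sin δ ≈ 0.705, b = sin(fδ)/sin δ ≈ 0.996.
p = a·p₁ + b·p₂ ≈ (0.115, -0.250, 0.961); φ = arcsin(p_z) ≈ 74.01°, λ = atan2(p_y, p_x) ≈ -65.36°.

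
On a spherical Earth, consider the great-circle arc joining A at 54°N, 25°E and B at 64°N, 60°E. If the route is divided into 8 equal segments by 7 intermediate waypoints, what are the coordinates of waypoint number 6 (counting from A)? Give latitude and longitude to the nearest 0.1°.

The haversine formula gives a central angle δ ≈ 0.353 rad (20.2°) between the endpoints.
Interpolate at f = 6/8 with slerp weights a = sin((1−f)δ)/sin δ ≈ 0.255, b = sin(fδ)/sin δ ≈ 0.757.
p = a·p₁ + b·p₂ ≈ (0.302, 0.351, 0.887); φ = arcsin(p_z) ≈ 62.44°, λ = atan2(p_y, p_x) ≈ 49.29°.

≈ 62.4°N, 49.3°E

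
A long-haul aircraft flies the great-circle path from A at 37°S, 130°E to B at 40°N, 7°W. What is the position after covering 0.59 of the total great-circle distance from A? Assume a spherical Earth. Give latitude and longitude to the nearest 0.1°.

≈ 12.6°N, 54.3°E

Write both endpoints as unit vectors p₁, p₂ with components (cos φ cos λ, cos φ sin λ, sin φ).
The central angle between the endpoints is δ = arccos(p₁·p₂) ≈ 2.558 rad (146.5°).
Interpolate at f = 0.59 with slerp weights a = sin((1−f)δ)/sin δ ≈ 1.572, b = sin(fδ)/sin δ ≈ 1.810.
p = a·p₁ + b·p₂ ≈ (0.569, 0.793, 0.218); φ = arcsin(p_z) ≈ 12.57°, λ = atan2(p_y, p_x) ≈ 54.31°.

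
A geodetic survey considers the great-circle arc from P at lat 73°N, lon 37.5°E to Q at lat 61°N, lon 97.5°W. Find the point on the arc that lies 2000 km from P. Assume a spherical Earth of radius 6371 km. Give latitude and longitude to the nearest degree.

Convert each endpoint to a unit vector on the sphere (x = cos φ cos λ, y = cos φ sin λ, z = sin φ).
The central angle between the endpoints is δ = arccos(p₁·p₂) ≈ 0.743 rad (42.6°). The total great-circle distance is δ·R ≈ 0.743 × 6371 ≈ 4736 km, so the target fraction is f = 2000/4736 ≈ 0.422.
Interpolate at f ≈ 0.422 with slerp weights a = sin((1−f)δ)/sin δ ≈ 0.615, b = sin(fδ)/sin δ ≈ 0.456.
p = a·p₁ + b·p₂ ≈ (0.114, -0.110, 0.987); φ = arcsin(p_z) ≈ 80.90°, λ = atan2(p_y, p_x) ≈ -43.97°.

≈ lat 81°N, lon 44°W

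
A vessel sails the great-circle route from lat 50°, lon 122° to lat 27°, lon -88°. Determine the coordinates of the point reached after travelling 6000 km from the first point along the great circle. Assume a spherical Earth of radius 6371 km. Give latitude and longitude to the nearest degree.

Write both endpoints as unit vectors p₁, p₂ with components (cos φ cos λ, cos φ sin λ, sin φ).
The central angle between the endpoints is δ = arccos(p₁·p₂) ≈ 1.720 rad (98.5°). The total great-circle distance is δ·R ≈ 1.720 × 6371 ≈ 10955 km, so the target fraction is f = 6000/10955 ≈ 0.548.
Interpolate at f ≈ 0.548 with slerp weights a = sin((1−f)δ)/sin δ ≈ 0.710, b = sin(fδ)/sin δ ≈ 0.818.
p = a·p₁ + b·p₂ ≈ (-0.216, -0.341, 0.915); φ = arcsin(p_z) ≈ 66.17°, λ = atan2(p_y, p_x) ≈ -122.36°.

≈ lat 66°, lon -122°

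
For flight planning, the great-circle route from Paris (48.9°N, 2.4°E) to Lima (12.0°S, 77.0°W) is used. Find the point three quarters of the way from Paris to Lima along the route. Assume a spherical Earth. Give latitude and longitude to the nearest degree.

≈ (6°N, 62°W)

The haversine formula gives a central angle δ ≈ 1.609 rad (92.2°) between the endpoints.
Interpolate at f = 3/4 with slerp weights a = sin((1−f)δ)/sin δ ≈ 0.392, b = sin(fδ)/sin δ ≈ 0.935.
p = a·p₁ + b·p₂ ≈ (0.463, -0.881, 0.101); φ = arcsin(p_z) ≈ 5.79°, λ = atan2(p_y, p_x) ≈ -62.26°.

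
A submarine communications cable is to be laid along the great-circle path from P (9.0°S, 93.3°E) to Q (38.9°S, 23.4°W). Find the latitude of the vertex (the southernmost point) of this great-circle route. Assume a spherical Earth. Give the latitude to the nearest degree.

≈ 45°S

The great circle lies in the plane with unit normal n̂ = (p₁ × p₂)/|p₁ × p₂|.
Here n̂_z ≈ -0.709; the vertex latitude is φ_max = arccos|n̂_z| ≈ 44.9°.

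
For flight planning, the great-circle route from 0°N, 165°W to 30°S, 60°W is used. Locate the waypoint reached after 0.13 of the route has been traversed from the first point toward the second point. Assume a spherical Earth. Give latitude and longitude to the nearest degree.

Convert each endpoint to a unit vector on the sphere (x = cos φ cos λ, y = cos φ sin λ, z = sin φ).
The central angle between the endpoints is δ = arccos(p₁·p₂) ≈ 1.797 rad (103.0°).
Interpolate at f = 0.13 with slerp weights a = sin((1−f)δ)/sin δ ≈ 1.026, b = sin(fδ)/sin δ ≈ 0.238.
p = a·p₁ + b·p₂ ≈ (-0.888, -0.444, -0.119); φ = arcsin(p_z) ≈ -6.82°, λ = atan2(p_y, p_x) ≈ -153.46°.

≈ 7°S, 153°W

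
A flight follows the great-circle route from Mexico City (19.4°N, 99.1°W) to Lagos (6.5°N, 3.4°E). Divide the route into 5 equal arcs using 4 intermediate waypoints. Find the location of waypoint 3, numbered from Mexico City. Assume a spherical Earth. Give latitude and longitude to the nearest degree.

≈ 18°N, 36°W

Write both endpoints as unit vectors p₁, p₂ with components (cos φ cos λ, cos φ sin λ, sin φ).
The central angle between the endpoints is δ = arccos(p₁·p₂) ≈ 1.737 rad (99.5°).
Interpolate at f = 3/5 with slerp weights a = sin((1−f)δ)/sin δ ≈ 0.649, b = sin(fδ)/sin δ ≈ 0.875.
p = a·p₁ + b·p₂ ≈ (0.771, -0.553, 0.315); φ = arcsin(p_z) ≈ 18.34°, λ = atan2(p_y, p_x) ≈ -35.63°.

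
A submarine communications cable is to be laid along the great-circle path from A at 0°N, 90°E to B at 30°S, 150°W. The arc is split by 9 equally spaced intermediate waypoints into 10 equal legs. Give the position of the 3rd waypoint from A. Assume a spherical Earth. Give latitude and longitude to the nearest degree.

≈ 18°S, 120°E

From cos δ = sin φ₁ sin φ₂ + cos φ₁ cos φ₂ cos Δλ, the central angle is δ ≈ 2.019 rad (115.7°).
Interpolate at f = 3/10 with slerp weights a = sin((1−f)δ)/sin δ ≈ 1.096, b = sin(fδ)/sin δ ≈ 0.632.
p = a·p₁ + b·p₂ ≈ (-0.474, 0.822, -0.316); φ = arcsin(p_z) ≈ -18.41°, λ = atan2(p_y, p_x) ≈ 119.95°.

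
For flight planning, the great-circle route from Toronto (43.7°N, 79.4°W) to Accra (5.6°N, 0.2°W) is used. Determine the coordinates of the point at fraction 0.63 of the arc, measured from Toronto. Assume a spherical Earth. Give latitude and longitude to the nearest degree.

≈ 25°N, 23°W

Write both endpoints as unit vectors p₁, p₂ with components (cos φ cos λ, cos φ sin λ, sin φ).
The central angle between the endpoints is δ = arccos(p₁·p₂) ≈ 1.367 rad (78.3°).
Interpolate at f = 0.63 with slerp weights a = sin((1−f)δ)/sin δ ≈ 0.495, b = sin(fδ)/sin δ ≈ 0.775.
p = a·p₁ + b·p₂ ≈ (0.837, -0.354, 0.417); φ = arcsin(p_z) ≈ 24.67°, λ = atan2(p_y, p_x) ≈ -22.95°.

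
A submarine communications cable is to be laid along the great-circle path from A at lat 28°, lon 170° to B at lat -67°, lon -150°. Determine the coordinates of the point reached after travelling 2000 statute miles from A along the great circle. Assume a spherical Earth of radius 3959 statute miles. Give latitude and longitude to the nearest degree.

≈ lat 0°, lon 177°

The haversine formula gives a central angle δ ≈ 1.739 rad (99.7°) between the endpoints. The total great-circle distance is δ·R ≈ 1.739 × 3959 ≈ 6887 mi, so the target fraction is f = 2000/6887 ≈ 0.290.
Interpolate at f ≈ 0.290 with slerp weights a = sin((1−f)δ)/sin δ ≈ 0.958, b = sin(fδ)/sin δ ≈ 0.491.
p = a·p₁ + b·p₂ ≈ (-0.999, 0.051, -0.002); φ = arcsin(p_z) ≈ -0.14°, λ = atan2(p_y, p_x) ≈ 177.08°.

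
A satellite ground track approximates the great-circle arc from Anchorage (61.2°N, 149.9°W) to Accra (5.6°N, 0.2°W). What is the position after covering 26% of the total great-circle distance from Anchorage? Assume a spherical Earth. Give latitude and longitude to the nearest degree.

≈ (75°N, 76°W)

Write both endpoints as unit vectors p₁, p₂ with components (cos φ cos λ, cos φ sin λ, sin φ).
The central angle between the endpoints is δ = arccos(p₁·p₂) ≈ 1.905 rad (109.2°).
Interpolate at f = 0.26 with slerp weights a = sin((1−f)δ)/sin δ ≈ 1.045, b = sin(fδ)/sin δ ≈ 0.503.
p = a·p₁ + b·p₂ ≈ (0.065, -0.254, 0.965); φ = arcsin(p_z) ≈ 74.78°, λ = atan2(p_y, p_x) ≈ -75.59°.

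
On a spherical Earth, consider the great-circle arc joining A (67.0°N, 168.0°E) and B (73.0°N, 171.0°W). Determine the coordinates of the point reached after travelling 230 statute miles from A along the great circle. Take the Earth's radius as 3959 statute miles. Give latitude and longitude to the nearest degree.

The haversine formula gives a central angle δ ≈ 0.162 rad (9.3°) between the endpoints. The total great-circle distance is δ·R ≈ 0.162 × 3959 ≈ 641 mi, so the target fraction is f = 230/641 ≈ 0.359.
Interpolate at f ≈ 0.359 with slerp weights a = sin((1−f)δ)/sin δ ≈ 0.643, b = sin(fδ)/sin δ ≈ 0.360.
p = a·p₁ + b·p₂ ≈ (-0.350, 0.036, 0.936); φ = arcsin(p_z) ≈ 69.42°, λ = atan2(p_y, p_x) ≈ 174.17°.

≈ (69°N, 174°E)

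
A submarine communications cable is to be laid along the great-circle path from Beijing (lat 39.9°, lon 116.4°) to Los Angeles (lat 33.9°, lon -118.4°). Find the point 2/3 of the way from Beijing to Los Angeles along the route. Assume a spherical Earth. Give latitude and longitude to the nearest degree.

≈ lat 54°, lon -151°

Convert each endpoint to a unit vector on the sphere (x = cos φ cos λ, y = cos φ sin λ, z = sin φ).
The central angle between the endpoints is δ = arccos(p₁·p₂) ≈ 1.580 rad (90.5°).
Interpolate at f = 2/3 with slerp weights a = sin((1−f)δ)/sin δ ≈ 0.503, b = sin(fδ)/sin δ ≈ 0.869.
p = a·p₁ + b·p₂ ≈ (-0.515, -0.289, 0.807); φ = arcsin(p_z) ≈ 53.82°, λ = atan2(p_y, p_x) ≈ -150.67°.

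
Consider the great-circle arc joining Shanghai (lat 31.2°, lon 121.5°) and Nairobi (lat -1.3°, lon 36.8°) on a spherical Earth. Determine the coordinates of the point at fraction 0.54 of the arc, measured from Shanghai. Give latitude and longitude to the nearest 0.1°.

Convert each endpoint to a unit vector on the sphere (x = cos φ cos λ, y = cos φ sin λ, z = sin φ).
The central angle between the endpoints is δ = arccos(p₁·p₂) ≈ 1.504 rad (86.1°).
Interpolate at f = 0.54 with slerp weights a = sin((1−f)δ)/sin δ ≈ 0.639, b = sin(fδ)/sin δ ≈ 0.727.
p = a·p₁ + b·p₂ ≈ (0.296, 0.902, 0.315); φ = arcsin(p_z) ≈ 18.34°, λ = atan2(p_y, p_x) ≈ 71.80°.

≈ lat 18.3°, lon 71.8°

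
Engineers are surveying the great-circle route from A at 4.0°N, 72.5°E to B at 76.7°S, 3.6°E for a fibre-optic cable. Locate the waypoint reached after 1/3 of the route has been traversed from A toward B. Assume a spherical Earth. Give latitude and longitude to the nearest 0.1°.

Write both endpoints as unit vectors p₁, p₂ with components (cos φ cos λ, cos φ sin λ, sin φ).
The central angle between the endpoints is δ = arccos(p₁·p₂) ≈ 1.556 rad (89.2°).
Interpolate at f = 1/3 with slerp weights a = sin((1−f)δ)/sin δ ≈ 0.861, b = sin(fδ)/sin δ ≈ 0.496.
p = a·p₁ + b·p₂ ≈ (0.372, 0.826, -0.422); φ = arcsin(p_z) ≈ -24.99°, λ = atan2(p_y, p_x) ≈ 65.76°.

≈ 25.0°S, 65.8°E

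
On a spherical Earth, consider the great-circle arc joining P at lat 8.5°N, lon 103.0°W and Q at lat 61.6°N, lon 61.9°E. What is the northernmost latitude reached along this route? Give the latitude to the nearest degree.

≈ 83°N

The great circle lies in the plane with unit normal n̂ = (p₁ × p₂)/|p₁ × p₂|.
Here n̂_z ≈ +0.130; the vertex latitude is φ_max = arccos|n̂_z| ≈ 82.6°.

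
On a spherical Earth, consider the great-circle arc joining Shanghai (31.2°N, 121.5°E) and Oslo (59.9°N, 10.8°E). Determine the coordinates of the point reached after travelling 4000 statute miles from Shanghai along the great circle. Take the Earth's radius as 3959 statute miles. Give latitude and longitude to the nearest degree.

Convert each endpoint to a unit vector on the sphere (x = cos φ cos λ, y = cos φ sin λ, z = sin φ).
The central angle between the endpoints is δ = arccos(p₁·p₂) ≈ 1.270 rad (72.8°). The total great-circle distance is δ·R ≈ 1.270 × 3959 ≈ 5027 mi, so the target fraction is f = 4000/5027 ≈ 0.796.
Interpolate at f ≈ 0.796 with slerp weights a = sin((1−f)δ)/sin δ ≈ 0.269, b = sin(fδ)/sin δ ≈ 0.887.
p = a·p₁ + b·p₂ ≈ (0.317, 0.279, 0.906); φ = arcsin(p_z) ≈ 65.02°, λ = atan2(p_y, p_x) ≈ 41.38°.

≈ (65°N, 41°E)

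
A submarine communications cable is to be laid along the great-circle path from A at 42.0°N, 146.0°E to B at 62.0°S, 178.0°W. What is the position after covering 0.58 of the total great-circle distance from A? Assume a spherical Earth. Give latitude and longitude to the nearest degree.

Write both endpoints as unit vectors p₁, p₂ with components (cos φ cos λ, cos φ sin λ, sin φ).
The central angle between the endpoints is δ = arccos(p₁·p₂) ≈ 1.884 rad (108.0°).
Interpolate at f = 0.58 with slerp weights a = sin((1−f)δ)/sin δ ≈ 0.748, b = sin(fδ)/sin δ ≈ 0.934.
p = a·p₁ + b·p₂ ≈ (-0.899, 0.295, -0.324); φ = arcsin(p_z) ≈ -18.90°, λ = atan2(p_y, p_x) ≈ 161.80°.

≈ 19°S, 162°E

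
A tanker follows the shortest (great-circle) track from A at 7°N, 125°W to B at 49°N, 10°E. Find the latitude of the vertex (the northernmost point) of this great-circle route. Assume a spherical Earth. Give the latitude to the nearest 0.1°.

The great circle lies in the plane with unit normal n̂ = (p₁ × p₂)/|p₁ × p₂|.
Here n̂_z ≈ +0.495; the vertex latitude is φ_max = arccos|n̂_z| ≈ 60.3°.

≈ 60.3°N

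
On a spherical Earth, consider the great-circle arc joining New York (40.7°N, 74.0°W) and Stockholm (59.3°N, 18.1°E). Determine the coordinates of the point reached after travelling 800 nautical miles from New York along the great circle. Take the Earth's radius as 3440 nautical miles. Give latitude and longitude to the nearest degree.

Convert each endpoint to a unit vector on the sphere (x = cos φ cos λ, y = cos φ sin λ, z = sin φ).
The central angle between the endpoints is δ = arccos(p₁·p₂) ≈ 0.993 rad (56.9°). The total great-circle distance is δ·R ≈ 0.993 × 3440 ≈ 3415 nmi, so the target fraction is f = 800/3415 ≈ 0.234.
Interpolate at f ≈ 0.234 with slerp weights a = sin((1−f)δ)/sin δ ≈ 0.823, b = sin(fδ)/sin δ ≈ 0.275.
p = a·p₁ + b·p₂ ≈ (0.305, -0.556, 0.773); φ = arcsin(p_z) ≈ 50.63°, λ = atan2(p_y, p_x) ≈ -61.21°.

≈ 51°N, 61°W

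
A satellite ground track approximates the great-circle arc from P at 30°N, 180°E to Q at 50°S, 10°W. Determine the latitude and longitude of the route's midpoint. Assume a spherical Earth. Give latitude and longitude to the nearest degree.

≈ 46°S, 154°W

Convert each endpoint to a unit vector on the sphere (x = cos φ cos λ, y = cos φ sin λ, z = sin φ).
The central angle between the endpoints is δ = arccos(p₁·p₂) ≈ 2.769 rad (158.6°).
Interpolate at f = 1/2 with slerp weights a = sin((1−f)δ)/sin δ ≈ 2.697, b = sin(fδ)/sin δ ≈ 2.697.
p = a·p₁ + b·p₂ ≈ (-0.628, -0.301, -0.717); φ = arcsin(p_z) ≈ -45.84°, λ = atan2(p_y, p_x) ≈ -154.40°.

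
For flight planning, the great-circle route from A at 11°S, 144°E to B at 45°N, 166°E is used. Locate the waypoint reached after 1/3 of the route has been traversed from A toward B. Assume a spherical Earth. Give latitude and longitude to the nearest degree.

≈ 8°N, 150°E

Write both endpoints as unit vectors p₁, p₂ with components (cos φ cos λ, cos φ sin λ, sin φ).
The central angle between the endpoints is δ = arccos(p₁·p₂) ≈ 1.037 rad (59.4°).
Interpolate at f = 1/3 with slerp weights a = sin((1−f)δ)/sin δ ≈ 0.741, b = sin(fδ)/sin δ ≈ 0.394.
p = a·p₁ + b·p₂ ≈ (-0.858, 0.495, 0.137); φ = arcsin(p_z) ≈ 7.87°, λ = atan2(p_y, p_x) ≈ 150.04°.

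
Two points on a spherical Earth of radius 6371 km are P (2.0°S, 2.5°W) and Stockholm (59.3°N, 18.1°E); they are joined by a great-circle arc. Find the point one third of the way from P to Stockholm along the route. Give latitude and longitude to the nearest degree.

Write both endpoints as unit vectors p₁, p₂ with components (cos φ cos λ, cos φ sin λ, sin φ).
The central angle between the endpoints is δ = arccos(p₁·p₂) ≈ 1.107 rad (63.4°).
Interpolate at f = 1/3 with slerp weights a = sin((1−f)δ)/sin δ ≈ 0.752, b = sin(fδ)/sin δ ≈ 0.403.
p = a·p₁ + b·p₂ ≈ (0.947, 0.031, 0.320); φ = arcsin(p_z) ≈ 18.69°, λ = atan2(p_y, p_x) ≈ 1.89°.

≈ (19°N, 2°E)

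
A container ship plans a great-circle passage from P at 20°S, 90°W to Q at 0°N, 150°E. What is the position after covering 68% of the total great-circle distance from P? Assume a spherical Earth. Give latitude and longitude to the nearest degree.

≈ 14°S, 174°W

Write both endpoints as unit vectors p₁, p₂ with components (cos φ cos λ, cos φ sin λ, sin φ).
The central angle between the endpoints is δ = arccos(p₁·p₂) ≈ 2.060 rad (118.0°).
Interpolate at f = 0.68 with slerp weights a = sin((1−f)δ)/sin δ ≈ 0.694, b = sin(fδ)/sin δ ≈ 1.116.
p = a·p₁ + b·p₂ ≈ (-0.967, -0.094, -0.237); φ = arcsin(p_z) ≈ -13.73°, λ = atan2(p_y, p_x) ≈ -174.46°.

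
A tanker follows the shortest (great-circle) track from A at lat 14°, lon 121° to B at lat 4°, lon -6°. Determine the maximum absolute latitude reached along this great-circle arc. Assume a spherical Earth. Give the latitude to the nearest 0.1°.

≈ 20.4°

The great circle lies in the plane with unit normal n̂ = (p₁ × p₂)/|p₁ × p₂|.
Here n̂_z ≈ -0.937; the vertex latitude is φ_max = arccos|n̂_z| ≈ 20.4°.
Check via Clairaut: cos φ_max = |cos φ₁| · sin C = cos(14.0°)·sin(75.0°) ≈ 0.937, again giving ≈ 20.4°.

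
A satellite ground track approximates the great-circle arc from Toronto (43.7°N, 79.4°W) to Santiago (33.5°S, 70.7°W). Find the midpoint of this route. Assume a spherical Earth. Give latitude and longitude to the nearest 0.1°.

≈ 5.1°N, 74.7°W

Convert each endpoint to a unit vector on the sphere (x = cos φ cos λ, y = cos φ sin λ, z = sin φ).
The central angle between the endpoints is δ = arccos(p₁·p₂) ≈ 1.355 rad (77.6°).
Interpolate at f = 1/2 with slerp weights a = sin((1−f)δ)/sin δ ≈ 0.642, b = sin(fδ)/sin δ ≈ 0.642.
p = a·p₁ + b·p₂ ≈ (0.262, -0.961, 0.089); φ = arcsin(p_z) ≈ 5.11°, λ = atan2(p_y, p_x) ≈ -74.74°.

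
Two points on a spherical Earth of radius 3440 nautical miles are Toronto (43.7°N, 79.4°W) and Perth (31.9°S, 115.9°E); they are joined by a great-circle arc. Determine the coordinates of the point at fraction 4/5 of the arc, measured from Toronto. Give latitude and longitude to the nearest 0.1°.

From cos δ = sin φ₁ sin φ₂ + cos φ₁ cos φ₂ cos Δλ, the central angle is δ ≈ 2.848 rad (163.2°).
Interpolate at f = 4/5 with slerp weights a = sin((1−f)δ)/sin δ ≈ 1.861, b = sin(fδ)/sin δ ≈ 2.624.
p = a·p₁ + b·p₂ ≈ (-0.725, 0.681, -0.100); φ = arcsin(p_z) ≈ -5.77°, λ = atan2(p_y, p_x) ≈ 136.81°.

≈ 5.8°S, 136.8°E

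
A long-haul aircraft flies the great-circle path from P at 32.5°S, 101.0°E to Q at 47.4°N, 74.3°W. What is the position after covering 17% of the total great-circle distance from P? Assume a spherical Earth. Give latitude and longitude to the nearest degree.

Convert each endpoint to a unit vector on the sphere (x = cos φ cos λ, y = cos φ sin λ, z = sin φ).
The central angle between the endpoints is δ = arccos(p₁·p₂) ≈ 2.874 rad (164.7°).
Interpolate at f = 0.17 with slerp weights a = sin((1−f)δ)/sin δ ≈ 2.596, b = sin(fδ)/sin δ ≈ 1.776.
p = a·p₁ + b·p₂ ≈ (-0.092, 0.992, -0.087); φ = arcsin(p_z) ≈ -5.01°, λ = atan2(p_y, p_x) ≈ 95.32°.

≈ 5°S, 95°E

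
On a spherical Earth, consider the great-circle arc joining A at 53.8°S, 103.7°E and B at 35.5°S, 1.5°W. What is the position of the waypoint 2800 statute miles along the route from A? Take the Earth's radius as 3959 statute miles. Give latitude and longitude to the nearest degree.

Convert each endpoint to a unit vector on the sphere (x = cos φ cos λ, y = cos φ sin λ, z = sin φ).
The central angle between the endpoints is δ = arccos(p₁·p₂) ≈ 1.221 rad (70.0°). The total great-circle distance is δ·R ≈ 1.221 × 3959 ≈ 4835 mi, so the target fraction is f = 2800/4835 ≈ 0.579.
Interpolate at f ≈ 0.579 with slerp weights a = sin((1−f)δ)/sin δ ≈ 0.523, b = sin(fδ)/sin δ ≈ 0.692.
p = a·p₁ + b·p₂ ≈ (0.490, 0.286, -0.824); φ = arcsin(p_z) ≈ -55.47°, λ = atan2(p_y, p_x) ≈ 30.25°.

≈ 55°S, 30°E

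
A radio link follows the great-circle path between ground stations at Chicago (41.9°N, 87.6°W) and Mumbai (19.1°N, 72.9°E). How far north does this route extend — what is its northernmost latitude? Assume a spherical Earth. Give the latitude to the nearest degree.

The great circle lies in the plane with unit normal n̂ = (p₁ × p₂)/|p₁ × p₂|.
Here n̂_z ≈ +0.262; the vertex latitude is φ_max = arccos|n̂_z| ≈ 74.8°.
Check via Clairaut: cos φ_max = |cos φ₁| · sin C = cos(41.9°)·sin(20.6°) ≈ 0.262, again giving ≈ 74.8°.

≈ 75°N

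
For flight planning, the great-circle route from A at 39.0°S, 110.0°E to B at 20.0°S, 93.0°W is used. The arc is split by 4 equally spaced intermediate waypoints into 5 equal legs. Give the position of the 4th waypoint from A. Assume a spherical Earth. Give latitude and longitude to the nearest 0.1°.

≈ 41.7°S, 103.5°W

Write both endpoints as unit vectors p₁, p₂ with components (cos φ cos λ, cos φ sin λ, sin φ).
The central angle between the endpoints is δ = arccos(p₁·p₂) ≈ 2.045 rad (117.2°).
Interpolate at f = 4/5 with slerp weights a = sin((1−f)δ)/sin δ ≈ 0.447, b = sin(fδ)/sin δ ≈ 1.122.
p = a·p₁ + b·p₂ ≈ (-0.174, -0.726, -0.665); φ = arcsin(p_z) ≈ -41.69°, λ = atan2(p_y, p_x) ≈ -103.48°.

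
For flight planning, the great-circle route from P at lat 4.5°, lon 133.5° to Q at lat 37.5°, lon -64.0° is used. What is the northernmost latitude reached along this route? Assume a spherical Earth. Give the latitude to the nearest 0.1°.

≈ 70.4°

The great circle lies in the plane with unit normal n̂ = (p₁ × p₂)/|p₁ × p₂|.
Here n̂_z ≈ +0.336; the vertex latitude is φ_max = arccos|n̂_z| ≈ 70.4°.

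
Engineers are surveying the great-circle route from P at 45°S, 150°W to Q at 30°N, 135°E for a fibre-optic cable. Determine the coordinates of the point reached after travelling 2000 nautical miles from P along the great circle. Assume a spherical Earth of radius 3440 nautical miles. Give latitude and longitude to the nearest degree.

From cos δ = sin φ₁ sin φ₂ + cos φ₁ cos φ₂ cos Δλ, the central angle is δ ≈ 1.767 rad (101.2°). The total great-circle distance is δ·R ≈ 1.767 × 3440 ≈ 6079 nmi, so the target fraction is f = 2000/6079 ≈ 0.329.
Interpolate at f ≈ 0.329 with slerp weights a = sin((1−f)δ)/sin δ ≈ 0.945, b = sin(fδ)/sin δ ≈ 0.560.
p = a·p₁ + b·p₂ ≈ (-0.922, 0.009, -0.388); φ = arcsin(p_z) ≈ -22.84°, λ = atan2(p_y, p_x) ≈ 179.45°.

≈ 23°S, 179°E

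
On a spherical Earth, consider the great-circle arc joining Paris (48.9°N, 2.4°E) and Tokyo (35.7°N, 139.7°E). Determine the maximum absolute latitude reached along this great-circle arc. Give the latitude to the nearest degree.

The great circle lies in the plane with unit normal n̂ = (p₁ × p₂)/|p₁ × p₂|.
Here n̂_z ≈ +0.362; the vertex latitude is φ_max = arccos|n̂_z| ≈ 68.7°.
Check via Clairaut: cos φ_max = |cos φ₁| · sin C = cos(48.9°)·sin(33.5°) ≈ 0.362, again giving ≈ 68.7°.

≈ 69°N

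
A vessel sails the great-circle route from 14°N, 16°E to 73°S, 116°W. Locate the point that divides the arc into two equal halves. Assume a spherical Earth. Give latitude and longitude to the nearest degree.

Convert each endpoint to a unit vector on the sphere (x = cos φ cos λ, y = cos φ sin λ, z = sin φ).
The central angle between the endpoints is δ = arccos(p₁·p₂) ≈ 2.006 rad (114.9°).
Interpolate at f = 1/2 with slerp weights a = sin((1−f)δ)/sin δ ≈ 0.929, b = sin(fδ)/sin δ ≈ 0.929.
p = a·p₁ + b·p₂ ≈ (0.748, 0.004, -0.664); φ = arcsin(p_z) ≈ -41.60°, λ = atan2(p_y, p_x) ≈ 0.33°.

≈ 42°S, 0°E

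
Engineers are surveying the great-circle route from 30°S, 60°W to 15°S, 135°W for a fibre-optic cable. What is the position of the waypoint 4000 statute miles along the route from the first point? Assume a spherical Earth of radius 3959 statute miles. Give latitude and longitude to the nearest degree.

Write both endpoints as unit vectors p₁, p₂ with components (cos φ cos λ, cos φ sin λ, sin φ).
The central angle between the endpoints is δ = arccos(p₁·p₂) ≈ 1.218 rad (69.8°). The total great-circle distance is δ·R ≈ 1.218 × 3959 ≈ 4820 mi, so the target fraction is f = 4000/4820 ≈ 0.830.
Interpolate at f ≈ 0.830 with slerp weights a = sin((1−f)δ)/sin δ ≈ 0.219, b = sin(fδ)/sin δ ≈ 0.903.
p = a·p₁ + b·p₂ ≈ (-0.522, -0.781, -0.343); φ = arcsin(p_z) ≈ -20.08°, λ = atan2(p_y, p_x) ≈ -123.74°.

≈ 20°S, 124°W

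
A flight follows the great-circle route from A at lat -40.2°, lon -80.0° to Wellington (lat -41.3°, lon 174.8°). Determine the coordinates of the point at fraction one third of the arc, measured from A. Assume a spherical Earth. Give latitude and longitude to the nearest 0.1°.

Convert each endpoint to a unit vector on the sphere (x = cos φ cos λ, y = cos φ sin λ, z = sin φ).
The central angle between the endpoints is δ = arccos(p₁·p₂) ≈ 1.292 rad (74.0°).
Interpolate at f = 1/3 with slerp weights a = sin((1−f)δ)/sin δ ≈ 0.789, b = sin(fδ)/sin δ ≈ 0.434.
p = a·p₁ + b·p₂ ≈ (-0.220, -0.564, -0.796); φ = arcsin(p_z) ≈ -52.74°, λ = atan2(p_y, p_x) ≈ -111.33°.

≈ lat -52.7°, lon -111.3°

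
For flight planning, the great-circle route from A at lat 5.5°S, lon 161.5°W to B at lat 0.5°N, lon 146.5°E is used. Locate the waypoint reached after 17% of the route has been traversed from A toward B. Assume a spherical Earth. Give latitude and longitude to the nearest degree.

Write both endpoints as unit vectors p₁, p₂ with components (cos φ cos λ, cos φ sin λ, sin φ).
The central angle between the endpoints is δ = arccos(p₁·p₂) ≈ 0.912 rad (52.3°).
Interpolate at f = 0.17 with slerp weights a = sin((1−f)δ)/sin δ ≈ 0.868, b = sin(fδ)/sin δ ≈ 0.195.
p = a·p₁ + b·p₂ ≈ (-0.983, -0.167, -0.082); φ = arcsin(p_z) ≈ -4.68°, λ = atan2(p_y, p_x) ≈ -170.38°.

≈ lat 5°S, lon 170°W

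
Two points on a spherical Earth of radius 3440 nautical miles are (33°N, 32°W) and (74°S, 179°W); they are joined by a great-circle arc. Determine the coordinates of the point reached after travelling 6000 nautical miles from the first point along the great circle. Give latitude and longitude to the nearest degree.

≈ (64°S, 61°W)

From cos δ = sin φ₁ sin φ₂ + cos φ₁ cos φ₂ cos Δλ, the central angle is δ ≈ 2.371 rad (135.8°). The total great-circle distance is δ·R ≈ 2.371 × 3440 ≈ 8156 nmi, so the target fraction is f = 6000/8156 ≈ 0.736.
Interpolate at f ≈ 0.736 with slerp weights a = sin((1−f)δ)/sin δ ≈ 0.842, b = sin(fδ)/sin δ ≈ 1.414.
p = a·p₁ + b·p₂ ≈ (0.209, -0.381, -0.901); φ = arcsin(p_z) ≈ -64.24°, λ = atan2(p_y, p_x) ≈ -61.24°.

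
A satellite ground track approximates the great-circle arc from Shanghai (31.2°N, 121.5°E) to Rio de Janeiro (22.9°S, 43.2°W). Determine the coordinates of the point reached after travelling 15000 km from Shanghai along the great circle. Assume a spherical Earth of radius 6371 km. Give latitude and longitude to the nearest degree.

≈ 5°S, 19°W

From cos δ = sin φ₁ sin φ₂ + cos φ₁ cos φ₂ cos Δλ, the central angle is δ ≈ 2.864 rad (164.1°). The total great-circle distance is δ·R ≈ 2.864 × 6371 ≈ 18244 km, so the target fraction is f = 15000/18244 ≈ 0.822.
Interpolate at f ≈ 0.822 with slerp weights a = sin((1−f)δ)/sin δ ≈ 1.776, b = sin(fδ)/sin δ ≈ 2.581.
p = a·p₁ + b·p₂ ≈ (0.939, -0.332, -0.084); φ = arcsin(p_z) ≈ -4.84°, λ = atan2(p_y, p_x) ≈ -19.48°.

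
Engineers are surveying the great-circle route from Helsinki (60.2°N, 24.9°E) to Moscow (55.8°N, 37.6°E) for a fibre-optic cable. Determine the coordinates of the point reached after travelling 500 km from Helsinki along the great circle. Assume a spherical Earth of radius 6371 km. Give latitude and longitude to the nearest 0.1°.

≈ 57.9°N, 32.4°E

Write both endpoints as unit vectors p₁, p₂ with components (cos φ cos λ, cos φ sin λ, sin φ).
The central angle between the endpoints is δ = arccos(p₁·p₂) ≈ 0.140 rad (8.0°). The total great-circle distance is δ·R ≈ 0.140 × 6371 ≈ 892 km, so the target fraction is f = 500/892 ≈ 0.561.
Interpolate at f ≈ 0.561 with slerp weights a = sin((1−f)δ)/sin δ ≈ 0.441, b = sin(fδ)/sin δ ≈ 0.562.
p = a·p₁ + b·p₂ ≈ (0.449, 0.285, 0.847); φ = arcsin(p_z) ≈ 57.89°, λ = atan2(p_y, p_x) ≈ 32.41°.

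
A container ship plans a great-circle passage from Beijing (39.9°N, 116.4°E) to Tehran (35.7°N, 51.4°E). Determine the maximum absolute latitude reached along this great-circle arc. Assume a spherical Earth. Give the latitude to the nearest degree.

The great circle lies in the plane with unit normal n̂ = (p₁ × p₂)/|p₁ × p₂|.
Here n̂_z ≈ -0.733; the vertex latitude is φ_max = arccos|n̂_z| ≈ 42.9°.
Check via Clairaut: cos φ_max = |cos φ₁| · sin C = cos(39.9°)·sin(72.8°) ≈ 0.733, again giving ≈ 42.9°.

≈ 43°N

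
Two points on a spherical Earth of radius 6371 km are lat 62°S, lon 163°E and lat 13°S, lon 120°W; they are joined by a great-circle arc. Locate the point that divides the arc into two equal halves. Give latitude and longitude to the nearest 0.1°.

Convert each endpoint to a unit vector on the sphere (x = cos φ cos λ, y = cos φ sin λ, z = sin φ).
The central angle between the endpoints is δ = arccos(p₁·p₂) ≈ 1.265 rad (72.5°).
Interpolate at f = 1/2 with slerp weights a = sin((1−f)δ)/sin δ ≈ 0.620, b = sin(fδ)/sin δ ≈ 0.620.
p = a·p₁ + b·p₂ ≈ (-0.580, -0.438, -0.687); φ = arcsin(p_z) ≈ -43.37°, λ = atan2(p_y, p_x) ≈ -142.96°.

≈ lat 43.4°S, lon 143.0°W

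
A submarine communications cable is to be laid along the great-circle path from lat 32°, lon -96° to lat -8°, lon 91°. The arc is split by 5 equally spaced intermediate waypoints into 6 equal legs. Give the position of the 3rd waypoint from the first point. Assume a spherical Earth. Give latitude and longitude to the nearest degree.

From cos δ = sin φ₁ sin φ₂ + cos φ₁ cos φ₂ cos Δλ, the central angle is δ ≈ 2.708 rad (155.1°).
Interpolate at f = 3/6 with slerp weights a = sin((1−f)δ)/sin δ ≈ 2.322, b = sin(fδ)/sin δ ≈ 2.322.
p = a·p₁ + b·p₂ ≈ (-0.246, 0.341, 0.907); φ = arcsin(p_z) ≈ 65.15°, λ = atan2(p_y, p_x) ≈ 125.83°.

≈ lat 65°, lon 126°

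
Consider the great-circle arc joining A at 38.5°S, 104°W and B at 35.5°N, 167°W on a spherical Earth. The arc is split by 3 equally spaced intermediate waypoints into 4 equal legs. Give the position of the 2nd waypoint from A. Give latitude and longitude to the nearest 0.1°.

Write both endpoints as unit vectors p₁, p₂ with components (cos φ cos λ, cos φ sin λ, sin φ).
The central angle between the endpoints is δ = arccos(p₁·p₂) ≈ 1.643 rad (94.1°).
Interpolate at f = 2/4 with slerp weights a = sin((1−f)δ)/sin δ ≈ 0.734, b = sin(fδ)/sin δ ≈ 0.734.
p = a·p₁ + b·p₂ ≈ (-0.721, -0.692, -0.031); φ = arcsin(p_z) ≈ -1.76°, λ = atan2(p_y, p_x) ≈ -136.19°.

≈ 1.8°S, 136.2°W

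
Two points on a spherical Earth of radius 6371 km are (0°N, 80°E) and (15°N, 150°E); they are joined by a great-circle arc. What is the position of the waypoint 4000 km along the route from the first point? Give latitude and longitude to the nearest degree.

The haversine formula gives a central angle δ ≈ 1.234 rad (70.7°) between the endpoints. The total great-circle distance is δ·R ≈ 1.234 × 6371 ≈ 7862 km, so the target fraction is f = 4000/7862 ≈ 0.509.
Interpolate at f ≈ 0.509 with slerp weights a = sin((1−f)δ)/sin δ ≈ 0.604, b = sin(fδ)/sin δ ≈ 0.622.
p = a·p₁ + b·p₂ ≈ (-0.416, 0.895, 0.161); φ = arcsin(p_z) ≈ 9.27°, λ = atan2(p_y, p_x) ≈ 114.91°.

≈ (9°N, 115°E)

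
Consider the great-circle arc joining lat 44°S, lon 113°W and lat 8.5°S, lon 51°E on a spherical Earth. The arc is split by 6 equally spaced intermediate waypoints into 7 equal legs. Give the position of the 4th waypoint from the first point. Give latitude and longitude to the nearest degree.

≈ lat 59°S, lon 28°E

Convert each endpoint to a unit vector on the sphere (x = cos φ cos λ, y = cos φ sin λ, z = sin φ).
The central angle between the endpoints is δ = arccos(p₁·p₂) ≈ 2.191 rad (125.5°).
Interpolate at f = 4/7 with slerp weights a = sin((1−f)δ)/sin δ ≈ 0.992, b = sin(fδ)/sin δ ≈ 1.167.
p = a·p₁ + b·p₂ ≈ (0.448, 0.240, -0.861); φ = arcsin(p_z) ≈ -59.47°, λ = atan2(p_y, p_x) ≈ 28.23°.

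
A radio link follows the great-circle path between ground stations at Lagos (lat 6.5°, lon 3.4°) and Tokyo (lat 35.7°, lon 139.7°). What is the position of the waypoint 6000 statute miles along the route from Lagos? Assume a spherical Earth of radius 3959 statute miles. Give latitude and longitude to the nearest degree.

≈ lat 49°, lon 96°

Write both endpoints as unit vectors p₁, p₂ with components (cos φ cos λ, cos φ sin λ, sin φ).
The central angle between the endpoints is δ = arccos(p₁·p₂) ≈ 2.114 rad (121.1°). The total great-circle distance is δ·R ≈ 2.114 × 3959 ≈ 8371 mi, so the target fraction is f = 6000/8371 ≈ 0.717.
Interpolate at f ≈ 0.717 with slerp weights a = sin((1−f)δ)/sin δ ≈ 0.659, b = sin(fδ)/sin δ ≈ 1.167.
p = a·p₁ + b·p₂ ≈ (-0.069, 0.652, 0.755); φ = arcsin(p_z) ≈ 49.06°, λ = atan2(p_y, p_x) ≈ 96.07°.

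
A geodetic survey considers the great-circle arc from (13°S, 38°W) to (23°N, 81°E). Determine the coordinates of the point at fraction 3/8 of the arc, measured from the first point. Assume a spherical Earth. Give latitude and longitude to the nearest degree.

The haversine formula gives a central angle δ ≈ 2.121 rad (121.5°) between the endpoints.
Interpolate at f = 3/8 with slerp weights a = sin((1−f)δ)/sin δ ≈ 1.138, b = sin(fδ)/sin δ ≈ 0.838.
p = a·p₁ + b·p₂ ≈ (0.994, 0.079, 0.071); φ = arcsin(p_z) ≈ 4.09°, λ = atan2(p_y, p_x) ≈ 4.54°.

≈ (4°N, 5°E)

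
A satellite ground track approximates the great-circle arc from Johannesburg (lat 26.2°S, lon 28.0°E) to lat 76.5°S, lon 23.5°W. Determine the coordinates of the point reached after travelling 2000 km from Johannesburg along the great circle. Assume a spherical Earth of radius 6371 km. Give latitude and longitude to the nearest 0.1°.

The haversine formula gives a central angle δ ≈ 0.977 rad (56.0°) between the endpoints. The total great-circle distance is δ·R ≈ 0.977 × 6371 ≈ 6223 km, so the target fraction is f = 2000/6223 ≈ 0.321.
Interpolate at f ≈ 0.321 with slerp weights a = sin((1−f)δ)/sin δ ≈ 0.743, b = sin(fδ)/sin δ ≈ 0.373.
p = a·p₁ + b·p₂ ≈ (0.668, 0.278, -0.690); φ = arcsin(p_z) ≈ -43.64°, λ = atan2(p_y, p_x) ≈ 22.60°.

≈ lat 43.6°S, lon 22.6°E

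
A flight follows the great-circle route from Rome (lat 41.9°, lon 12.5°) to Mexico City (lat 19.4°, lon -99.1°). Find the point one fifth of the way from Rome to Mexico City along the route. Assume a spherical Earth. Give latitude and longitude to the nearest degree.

≈ lat 48°, lon -12°

From cos δ = sin φ₁ sin φ₂ + cos φ₁ cos φ₂ cos Δλ, the central angle is δ ≈ 1.607 rad (92.1°).
Interpolate at f = 1/5 with slerp weights a = sin((1−f)δ)/sin δ ≈ 0.960, b = sin(fδ)/sin δ ≈ 0.316.
p = a·p₁ + b·p₂ ≈ (0.651, -0.140, 0.746); φ = arcsin(p_z) ≈ 48.28°, λ = atan2(p_y, p_x) ≈ -12.12°.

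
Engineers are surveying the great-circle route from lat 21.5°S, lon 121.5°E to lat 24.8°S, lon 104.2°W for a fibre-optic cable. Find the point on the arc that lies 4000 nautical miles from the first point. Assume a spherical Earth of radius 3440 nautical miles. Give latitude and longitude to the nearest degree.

≈ lat 47°S, lon 160°W

The haversine formula gives a central angle δ ≈ 2.022 rad (115.9°) between the endpoints. The total great-circle distance is δ·R ≈ 2.022 × 3440 ≈ 6956 nmi, so the target fraction is f = 4000/6956 ≈ 0.575.
Interpolate at f ≈ 0.575 with slerp weights a = sin((1−f)δ)/sin δ ≈ 0.842, b = sin(fδ)/sin δ ≈ 1.020.
p = a·p₁ + b·p₂ ≈ (-0.636, -0.230, -0.736); φ = arcsin(p_z) ≈ -47.42°, λ = atan2(p_y, p_x) ≈ -160.13°.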